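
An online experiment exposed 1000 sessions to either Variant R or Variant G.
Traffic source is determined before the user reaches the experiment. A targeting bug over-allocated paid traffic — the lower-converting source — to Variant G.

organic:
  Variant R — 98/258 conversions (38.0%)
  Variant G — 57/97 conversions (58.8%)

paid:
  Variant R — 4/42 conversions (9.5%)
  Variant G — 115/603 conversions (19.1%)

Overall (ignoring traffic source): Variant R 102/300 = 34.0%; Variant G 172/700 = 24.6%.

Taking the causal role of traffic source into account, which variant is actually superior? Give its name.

The stratified and pooled comparisons disagree (Variant G wins within each traffic source; Variant R wins overall), so the answer turns on the causal role of traffic source.
Since traffic source is a pre-existing factor (not a product of the variant) and it affects the outcome on its own, it is a confounder. The stratified rates, not the pooled rate, identify the causal effect.
Within each level — organic: 38.0% vs 58.8%; paid: 9.5% vs 19.1% — Variant G is higher every time.

Variant G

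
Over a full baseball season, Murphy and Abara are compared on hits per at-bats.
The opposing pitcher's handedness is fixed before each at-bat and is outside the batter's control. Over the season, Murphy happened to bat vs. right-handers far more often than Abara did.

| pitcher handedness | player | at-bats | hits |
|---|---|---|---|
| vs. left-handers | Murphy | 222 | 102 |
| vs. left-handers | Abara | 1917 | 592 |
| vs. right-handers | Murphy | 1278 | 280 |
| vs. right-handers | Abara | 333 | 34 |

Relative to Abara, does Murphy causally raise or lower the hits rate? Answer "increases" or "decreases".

The stratified and pooled comparisons disagree (Murphy wins within each pitcher handedness; Abara wins overall), so the answer turns on the causal role of pitcher handedness.
Since pitcher handedness is a pre-existing factor (not a product of the player) and it affects the outcome on its own, it is a confounder. The stratified rates, not the pooled rate, identify the causal effect.
Within each level — vs. left-handers: 45.9% vs 30.9%; vs. right-handers: 21.9% vs 10.2% — Murphy is higher every time.

increases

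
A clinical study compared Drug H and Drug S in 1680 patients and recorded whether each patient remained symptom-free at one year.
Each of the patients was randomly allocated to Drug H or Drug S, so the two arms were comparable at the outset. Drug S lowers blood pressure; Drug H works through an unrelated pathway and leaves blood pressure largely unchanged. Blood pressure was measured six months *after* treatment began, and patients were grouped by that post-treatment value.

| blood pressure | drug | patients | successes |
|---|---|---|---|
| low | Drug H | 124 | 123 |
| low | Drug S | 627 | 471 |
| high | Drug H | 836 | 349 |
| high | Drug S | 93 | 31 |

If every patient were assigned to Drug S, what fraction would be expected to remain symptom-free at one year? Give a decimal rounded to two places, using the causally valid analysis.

0.70

Drug H is higher inside every blood pressure stratum but Drug S is higher in aggregate. Whether to stratify depends on how blood pressure relates to the drug.
The distribution of blood pressure is itself part of what the drug does — it is an intermediate outcome. Holding it fixed would remove that part of the effect; the total effect is the pooled difference.
So P(outcome | do(Drug S)) is just the pooled rate for Drug S: 502/720 = 0.697.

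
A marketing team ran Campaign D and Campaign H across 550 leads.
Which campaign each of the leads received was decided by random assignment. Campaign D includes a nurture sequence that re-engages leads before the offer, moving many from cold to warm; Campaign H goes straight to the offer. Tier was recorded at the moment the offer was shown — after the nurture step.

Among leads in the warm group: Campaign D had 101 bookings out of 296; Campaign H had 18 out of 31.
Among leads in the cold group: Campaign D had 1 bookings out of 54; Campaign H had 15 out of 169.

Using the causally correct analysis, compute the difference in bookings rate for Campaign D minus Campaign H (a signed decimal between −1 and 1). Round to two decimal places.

+0.13

Engagement tier is recorded after the campaign and is itself shifted by it — it sits on the causal path from campaign to outcome. Conditioning on a mediator would strip out part of the effect we want; the pooled comparison gives the total causal effect.
The causal difference is the pooled difference: 0.291 − 0.165 = +0.126.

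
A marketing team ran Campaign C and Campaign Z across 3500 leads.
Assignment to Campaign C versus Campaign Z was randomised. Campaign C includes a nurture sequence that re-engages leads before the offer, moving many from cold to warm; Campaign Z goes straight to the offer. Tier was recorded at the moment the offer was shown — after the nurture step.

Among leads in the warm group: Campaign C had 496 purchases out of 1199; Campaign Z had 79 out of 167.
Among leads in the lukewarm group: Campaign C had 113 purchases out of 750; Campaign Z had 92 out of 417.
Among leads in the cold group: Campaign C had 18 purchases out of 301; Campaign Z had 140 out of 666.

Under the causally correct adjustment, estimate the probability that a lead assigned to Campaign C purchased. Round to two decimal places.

The engagement tier-specific comparison favours Campaign Z throughout, but the pooled figures favour Campaign C. The question is whether to condition on engagement tier.
Engagement tier here is a post-treatment variable shaped by the campaign; conditioning on it would introduce bias rather than remove it. The overall comparison is the causal one.
So P(outcome | do(Campaign C)) is just the pooled rate for Campaign C: 627/2250 = 0.279.

0.28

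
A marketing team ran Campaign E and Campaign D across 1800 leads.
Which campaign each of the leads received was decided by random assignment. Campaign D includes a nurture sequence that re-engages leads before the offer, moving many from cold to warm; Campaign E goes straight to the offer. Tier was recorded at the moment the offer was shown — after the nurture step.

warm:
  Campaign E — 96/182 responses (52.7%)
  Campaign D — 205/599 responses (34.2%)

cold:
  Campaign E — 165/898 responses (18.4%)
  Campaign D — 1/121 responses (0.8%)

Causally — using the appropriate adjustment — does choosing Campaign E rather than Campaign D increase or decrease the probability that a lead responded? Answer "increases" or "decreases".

decreases

The engagement tier-specific comparison favours Campaign E throughout, but the pooled figures favour Campaign D. The question is whether to condition on engagement tier.
Engagement tier is recorded after the campaign and is itself shifted by it — it sits on the causal path from campaign to outcome. Conditioning on a mediator would strip out part of the effect we want; the pooled comparison gives the total causal effect.
Pooled: Campaign E 24.2% vs Campaign D 28.6%; Campaign D is higher overall.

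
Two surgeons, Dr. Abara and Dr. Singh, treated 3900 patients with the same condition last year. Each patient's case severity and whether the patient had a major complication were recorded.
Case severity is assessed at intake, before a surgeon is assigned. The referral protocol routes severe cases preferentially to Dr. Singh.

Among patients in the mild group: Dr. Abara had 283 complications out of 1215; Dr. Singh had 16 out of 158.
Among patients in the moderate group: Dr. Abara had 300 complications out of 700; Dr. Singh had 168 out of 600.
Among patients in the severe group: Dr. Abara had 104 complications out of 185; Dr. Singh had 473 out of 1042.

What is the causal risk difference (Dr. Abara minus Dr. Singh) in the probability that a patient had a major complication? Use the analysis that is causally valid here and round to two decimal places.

The case severity-specific comparison favours Dr. Singh throughout, but the pooled figures favour Dr. Abara. The question is whether to condition on case severity.
The imbalance in case severity arose from how patients were allocated, not from anything the surgeon did; and case severity independently affects the outcome. The pooled gap is confounded — condition on case severity.
Adjusting over the population distribution of case severity: 0.352·(0.233−0.101) + 0.333·(0.429−0.280) + 0.315·(0.562−0.454) = +0.130.

+0.13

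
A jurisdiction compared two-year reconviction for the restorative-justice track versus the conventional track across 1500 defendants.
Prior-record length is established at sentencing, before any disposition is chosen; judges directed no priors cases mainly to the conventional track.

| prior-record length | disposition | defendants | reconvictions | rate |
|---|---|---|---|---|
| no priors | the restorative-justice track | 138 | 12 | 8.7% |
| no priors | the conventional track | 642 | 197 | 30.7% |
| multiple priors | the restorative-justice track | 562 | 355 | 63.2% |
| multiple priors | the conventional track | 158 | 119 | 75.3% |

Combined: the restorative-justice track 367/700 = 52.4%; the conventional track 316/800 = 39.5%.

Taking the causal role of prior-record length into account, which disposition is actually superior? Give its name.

Nothing the disposition does changes prior-record length; the imbalance is an allocation artefact. With prior-record length also predicting the outcome, the pooled figure is confounded, and the within-stratum comparison is the causal one.
Within each level — no priors: 8.7% vs 30.7%; multiple priors: 63.2% vs 75.3% — the restorative-justice track is lower every time.

the restorative-justice track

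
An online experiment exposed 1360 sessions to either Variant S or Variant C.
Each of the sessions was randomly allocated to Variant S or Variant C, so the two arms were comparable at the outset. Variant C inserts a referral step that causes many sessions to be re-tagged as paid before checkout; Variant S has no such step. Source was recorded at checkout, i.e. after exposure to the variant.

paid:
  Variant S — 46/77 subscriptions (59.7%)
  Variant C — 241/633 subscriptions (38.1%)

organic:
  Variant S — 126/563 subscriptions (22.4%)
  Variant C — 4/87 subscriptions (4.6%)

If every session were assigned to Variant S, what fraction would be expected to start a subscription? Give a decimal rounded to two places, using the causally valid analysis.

Within every traffic source level Variant S has the higher rate, yet pooled Variant C does — Simpson's reversal.
Traffic source here is a post-treatment variable shaped by the variant; conditioning on it would introduce bias rather than remove it. The overall comparison is the causal one.
So P(outcome | do(Variant S)) is just the pooled rate for Variant S: 172/640 = 0.269.

0.27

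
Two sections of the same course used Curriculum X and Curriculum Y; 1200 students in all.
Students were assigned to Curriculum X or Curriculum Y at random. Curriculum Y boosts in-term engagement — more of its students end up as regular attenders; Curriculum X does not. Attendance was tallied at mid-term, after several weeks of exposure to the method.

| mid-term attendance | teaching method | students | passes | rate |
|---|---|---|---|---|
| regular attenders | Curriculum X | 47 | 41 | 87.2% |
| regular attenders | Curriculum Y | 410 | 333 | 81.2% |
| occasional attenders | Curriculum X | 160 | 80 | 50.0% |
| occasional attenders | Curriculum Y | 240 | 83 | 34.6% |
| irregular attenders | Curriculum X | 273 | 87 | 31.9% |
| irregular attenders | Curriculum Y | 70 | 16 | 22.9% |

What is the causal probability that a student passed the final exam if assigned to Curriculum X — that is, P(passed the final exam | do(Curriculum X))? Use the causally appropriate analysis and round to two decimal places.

0.43

The mid-term attendance-specific comparison favours Curriculum X throughout, but the pooled figures favour Curriculum Y. The question is whether to condition on mid-term attendance.
Mid-term attendance is downstream of the teaching method. One should not condition on a consequence of treatment, so the overall rates are the right comparison.
So P(outcome | do(Curriculum X)) is just the pooled rate for Curriculum X: 208/480 = 0.433.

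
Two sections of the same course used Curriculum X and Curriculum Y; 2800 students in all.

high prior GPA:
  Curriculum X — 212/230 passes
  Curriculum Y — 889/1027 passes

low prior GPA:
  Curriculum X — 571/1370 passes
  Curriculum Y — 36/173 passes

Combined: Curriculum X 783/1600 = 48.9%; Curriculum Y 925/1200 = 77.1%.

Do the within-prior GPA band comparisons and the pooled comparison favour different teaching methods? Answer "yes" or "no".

yes

Within each prior GPA band level (high prior GPA 92.2% vs 86.6%; low prior GPA 41.7% vs 20.8%), Curriculum X has the higher rate every time. Pooled: 48.9% vs 77.1% — Curriculum Y has the higher rate overall. The two comparisons disagree.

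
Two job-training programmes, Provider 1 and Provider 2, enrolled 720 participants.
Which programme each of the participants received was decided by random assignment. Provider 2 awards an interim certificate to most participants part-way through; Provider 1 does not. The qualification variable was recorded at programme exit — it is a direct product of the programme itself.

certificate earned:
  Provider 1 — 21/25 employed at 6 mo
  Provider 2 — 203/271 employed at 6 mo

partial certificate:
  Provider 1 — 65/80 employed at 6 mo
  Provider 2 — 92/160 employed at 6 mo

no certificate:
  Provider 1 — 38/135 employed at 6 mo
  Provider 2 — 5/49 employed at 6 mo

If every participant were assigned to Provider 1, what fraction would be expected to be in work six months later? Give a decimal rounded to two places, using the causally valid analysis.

0.52

Provider 1 is higher inside every qualification attained during the programme stratum but Provider 2 is higher in aggregate. Whether to stratify depends on how qualification attained during the programme relates to the programme.
Qualification attained during the programme is downstream of the programme. One should not condition on a consequence of treatment, so the overall rates are the right comparison.
So P(outcome | do(Provider 1)) is just the pooled rate for Provider 1: 124/240 = 0.517.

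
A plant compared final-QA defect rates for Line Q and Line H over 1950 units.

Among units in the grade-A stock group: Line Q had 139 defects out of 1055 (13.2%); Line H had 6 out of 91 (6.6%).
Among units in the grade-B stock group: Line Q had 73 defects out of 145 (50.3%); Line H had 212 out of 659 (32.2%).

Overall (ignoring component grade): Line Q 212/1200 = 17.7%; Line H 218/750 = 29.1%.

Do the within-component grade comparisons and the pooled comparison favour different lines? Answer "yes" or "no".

yes

Within each component grade level (grade-A stock 13.2% vs 6.6%; grade-B stock 50.3% vs 32.2%), Line H has the lower rate every time. Pooled: 17.7% vs 29.1% — Line Q has the lower rate overall. The two comparisons disagree.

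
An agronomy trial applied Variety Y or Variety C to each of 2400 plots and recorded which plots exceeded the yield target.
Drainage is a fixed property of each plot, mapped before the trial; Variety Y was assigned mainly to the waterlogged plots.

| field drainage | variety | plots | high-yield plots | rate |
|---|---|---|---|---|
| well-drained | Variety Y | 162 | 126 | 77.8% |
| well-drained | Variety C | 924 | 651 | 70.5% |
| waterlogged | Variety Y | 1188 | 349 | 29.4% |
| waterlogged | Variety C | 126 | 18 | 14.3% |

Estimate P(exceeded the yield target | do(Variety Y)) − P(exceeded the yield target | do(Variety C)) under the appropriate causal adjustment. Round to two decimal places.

Since field drainage is a pre-existing factor (not a product of the variety) and it affects the outcome on its own, it is a confounder. The stratified rates, not the pooled rate, identify the causal effect.
Adjusting over the population distribution of field drainage: 0.453·(0.778−0.705) + 0.547·(0.294−0.143) = +0.116.

+0.12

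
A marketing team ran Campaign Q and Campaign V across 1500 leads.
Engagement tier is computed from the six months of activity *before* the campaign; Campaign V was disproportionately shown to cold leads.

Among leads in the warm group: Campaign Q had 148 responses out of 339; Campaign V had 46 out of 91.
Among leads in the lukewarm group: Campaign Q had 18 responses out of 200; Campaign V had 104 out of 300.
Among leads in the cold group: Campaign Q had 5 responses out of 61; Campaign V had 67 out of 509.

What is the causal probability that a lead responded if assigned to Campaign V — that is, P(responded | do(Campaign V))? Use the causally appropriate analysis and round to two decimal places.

Campaign V is higher inside every engagement tier stratum but Campaign Q is higher in aggregate. Whether to stratify depends on how engagement tier relates to the campaign.
Since engagement tier is a pre-existing factor (not a product of the campaign) and it affects the outcome on its own, it is a confounder. The stratified rates, not the pooled rate, identify the causal effect.
Standardising Campaign V to the population engagement tier mix: 0.287·46/91 + 0.333·104/300 + 0.380·67/509 = 0.310.

0.31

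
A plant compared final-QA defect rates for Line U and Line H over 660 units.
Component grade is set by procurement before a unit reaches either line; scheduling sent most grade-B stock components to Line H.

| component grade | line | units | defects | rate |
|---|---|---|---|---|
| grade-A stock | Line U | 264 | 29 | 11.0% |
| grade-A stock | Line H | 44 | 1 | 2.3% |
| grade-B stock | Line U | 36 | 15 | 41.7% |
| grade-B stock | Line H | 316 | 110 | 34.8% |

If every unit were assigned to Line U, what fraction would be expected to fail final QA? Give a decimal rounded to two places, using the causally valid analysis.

0.27

Component grade differs across lines for reasons unrelated to any effect of the line itself, and it separately predicts the outcome — a classic confounder. We must compare within component grade levels.
Standardising Line U to the population component grade mix: 0.467·29/264 + 0.533·15/36 = 0.273.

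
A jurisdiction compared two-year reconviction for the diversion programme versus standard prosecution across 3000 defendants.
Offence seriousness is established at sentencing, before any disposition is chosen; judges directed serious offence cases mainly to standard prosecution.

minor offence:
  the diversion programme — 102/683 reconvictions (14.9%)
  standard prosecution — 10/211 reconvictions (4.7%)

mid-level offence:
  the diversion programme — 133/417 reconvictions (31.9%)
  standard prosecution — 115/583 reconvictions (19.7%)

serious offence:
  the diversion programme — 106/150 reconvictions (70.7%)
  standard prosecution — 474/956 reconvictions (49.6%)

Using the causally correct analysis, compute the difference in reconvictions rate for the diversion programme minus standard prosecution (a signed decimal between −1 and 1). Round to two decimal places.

The stratified and pooled comparisons disagree (standard prosecution wins within each offence seriousness; the diversion programme wins overall), so the answer turns on the causal role of offence seriousness.
Nothing the disposition does changes offence seriousness; the imbalance is an allocation artefact. With offence seriousness also predicting the outcome, the pooled figure is confounded, and the within-stratum comparison is the causal one.
Adjusting over the population distribution of offence seriousness: 0.298·(0.149−0.047) + 0.333·(0.319−0.197) + 0.369·(0.707−0.496) = +0.149.

+0.15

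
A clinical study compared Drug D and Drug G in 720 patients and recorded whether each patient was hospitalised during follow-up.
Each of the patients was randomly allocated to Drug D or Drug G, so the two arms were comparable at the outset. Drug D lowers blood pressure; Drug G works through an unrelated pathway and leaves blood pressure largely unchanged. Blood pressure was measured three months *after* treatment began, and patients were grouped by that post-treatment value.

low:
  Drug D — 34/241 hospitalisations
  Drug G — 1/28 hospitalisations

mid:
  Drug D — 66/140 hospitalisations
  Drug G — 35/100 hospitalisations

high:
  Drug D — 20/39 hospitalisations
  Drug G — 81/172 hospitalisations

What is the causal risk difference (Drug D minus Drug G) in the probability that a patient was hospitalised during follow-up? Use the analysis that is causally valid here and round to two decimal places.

-0.10

Blood pressure is recorded after the drug and is itself shifted by it — it sits on the causal path from drug to outcome. Conditioning on a mediator would strip out part of the effect we want; the pooled comparison gives the total causal effect.
The causal difference is the pooled difference: 0.286 − 0.390 = -0.104.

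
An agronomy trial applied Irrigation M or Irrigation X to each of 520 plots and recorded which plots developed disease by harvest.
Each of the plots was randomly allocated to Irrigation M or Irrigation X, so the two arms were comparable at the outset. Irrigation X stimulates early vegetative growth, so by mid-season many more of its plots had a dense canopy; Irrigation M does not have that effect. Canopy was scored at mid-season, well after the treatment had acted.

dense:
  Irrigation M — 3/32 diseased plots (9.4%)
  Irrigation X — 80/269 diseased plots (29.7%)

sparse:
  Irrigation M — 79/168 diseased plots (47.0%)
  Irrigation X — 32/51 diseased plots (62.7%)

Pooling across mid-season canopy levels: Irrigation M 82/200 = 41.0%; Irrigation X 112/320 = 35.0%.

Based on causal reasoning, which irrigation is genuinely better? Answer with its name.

Within every mid-season canopy level Irrigation M has the lower rate, yet pooled Irrigation X does — Simpson's reversal.
Mid-season canopy here is a post-treatment variable shaped by the irrigation; conditioning on it would introduce bias rather than remove it. The overall comparison is the causal one.
Pooled: Irrigation M 41.0% vs Irrigation X 35.0%; Irrigation X is lower overall.

Irrigation X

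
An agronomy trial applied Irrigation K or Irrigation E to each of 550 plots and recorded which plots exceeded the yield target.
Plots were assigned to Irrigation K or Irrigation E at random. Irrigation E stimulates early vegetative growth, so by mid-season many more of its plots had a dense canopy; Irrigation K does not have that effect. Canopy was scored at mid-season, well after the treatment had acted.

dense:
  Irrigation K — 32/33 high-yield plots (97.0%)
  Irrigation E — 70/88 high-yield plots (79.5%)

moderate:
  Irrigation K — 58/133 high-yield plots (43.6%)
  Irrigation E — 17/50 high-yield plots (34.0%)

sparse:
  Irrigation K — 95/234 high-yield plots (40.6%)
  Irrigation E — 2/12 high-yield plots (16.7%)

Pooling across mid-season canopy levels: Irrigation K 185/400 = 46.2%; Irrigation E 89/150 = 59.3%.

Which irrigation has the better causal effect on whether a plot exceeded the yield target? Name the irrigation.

Irrigation E

The distribution of mid-season canopy is itself part of what the irrigation does — it is an intermediate outcome. Holding it fixed would remove that part of the effect; the total effect is the pooled difference.
Pooled: Irrigation K 46.2% vs Irrigation E 59.3%; Irrigation E is higher overall.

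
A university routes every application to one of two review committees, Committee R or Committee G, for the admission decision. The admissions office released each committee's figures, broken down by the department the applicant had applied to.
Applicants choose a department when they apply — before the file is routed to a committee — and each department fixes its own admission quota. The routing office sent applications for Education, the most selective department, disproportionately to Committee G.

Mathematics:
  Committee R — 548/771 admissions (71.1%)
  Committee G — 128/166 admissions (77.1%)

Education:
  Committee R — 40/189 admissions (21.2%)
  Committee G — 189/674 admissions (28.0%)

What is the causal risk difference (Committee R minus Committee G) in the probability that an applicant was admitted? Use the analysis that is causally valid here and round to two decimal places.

-0.06

Here department is a common cause — it drives both which review committee a case falls under and the outcome. The crude comparison mixes populations; the stratum-specific rates are the causally relevant ones.
Adjusting over the population distribution of department: 0.521·(0.711−0.771) + 0.479·(0.212−0.280) = -0.064.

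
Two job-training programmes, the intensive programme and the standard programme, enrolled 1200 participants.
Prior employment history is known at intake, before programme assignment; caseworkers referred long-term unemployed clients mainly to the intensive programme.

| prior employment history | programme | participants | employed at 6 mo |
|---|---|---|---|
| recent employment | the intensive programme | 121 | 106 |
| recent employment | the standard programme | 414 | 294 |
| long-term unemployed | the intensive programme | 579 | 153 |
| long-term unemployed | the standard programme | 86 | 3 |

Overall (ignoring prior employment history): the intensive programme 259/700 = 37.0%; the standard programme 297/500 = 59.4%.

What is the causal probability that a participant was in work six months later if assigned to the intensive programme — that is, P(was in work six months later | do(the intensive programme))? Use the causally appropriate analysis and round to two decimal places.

The stratified and pooled comparisons disagree (the intensive programme wins within each prior employment history; the standard programme wins overall), so the answer turns on the causal role of prior employment history.
Prior employment history is set before the programme has any effect — it is not caused by the programme — and it independently drives the outcome. That makes it a confounder, so the causal comparison is within prior employment history levels.
Standardising the intensive programme to the population prior employment history mix: 0.446·106/121 + 0.554·153/579 = 0.537.

0.54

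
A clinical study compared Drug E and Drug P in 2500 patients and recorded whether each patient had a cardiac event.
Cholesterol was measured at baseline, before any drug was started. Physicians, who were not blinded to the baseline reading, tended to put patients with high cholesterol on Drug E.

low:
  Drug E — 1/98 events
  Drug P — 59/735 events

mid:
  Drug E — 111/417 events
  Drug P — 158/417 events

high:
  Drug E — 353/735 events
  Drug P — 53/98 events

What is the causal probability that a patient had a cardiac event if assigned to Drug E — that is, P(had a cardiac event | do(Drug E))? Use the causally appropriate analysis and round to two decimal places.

0.25

The cholesterol-specific comparison favours Drug E throughout, but the pooled figures favour Drug P. The question is whether to condition on cholesterol.
The imbalance in cholesterol arose from how patients were allocated, not from anything the drug did; and cholesterol independently affects the outcome. The pooled gap is confounded — condition on cholesterol.
Standardising Drug E to the population cholesterol mix: 0.333·1/98 + 0.334·111/417 + 0.333·353/735 = 0.252.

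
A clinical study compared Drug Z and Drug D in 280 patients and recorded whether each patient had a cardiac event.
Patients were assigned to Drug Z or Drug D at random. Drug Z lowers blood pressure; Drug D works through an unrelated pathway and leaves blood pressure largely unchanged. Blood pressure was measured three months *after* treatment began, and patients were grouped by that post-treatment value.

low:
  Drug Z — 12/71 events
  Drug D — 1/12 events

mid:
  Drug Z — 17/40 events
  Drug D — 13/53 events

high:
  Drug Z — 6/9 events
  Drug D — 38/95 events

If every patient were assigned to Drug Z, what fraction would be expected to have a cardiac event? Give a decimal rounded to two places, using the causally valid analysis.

The stratified and pooled comparisons disagree (Drug D wins within each blood pressure; Drug Z wins overall), so the answer turns on the causal role of blood pressure.
Blood pressure lies on the pathway drug → blood pressure → outcome, so adjusting for it blocks the indirect effect. For the total causal effect of drug, use the unadjusted pooled rates.
So P(outcome | do(Drug Z)) is just the pooled rate for Drug Z: 35/120 = 0.292.

0.29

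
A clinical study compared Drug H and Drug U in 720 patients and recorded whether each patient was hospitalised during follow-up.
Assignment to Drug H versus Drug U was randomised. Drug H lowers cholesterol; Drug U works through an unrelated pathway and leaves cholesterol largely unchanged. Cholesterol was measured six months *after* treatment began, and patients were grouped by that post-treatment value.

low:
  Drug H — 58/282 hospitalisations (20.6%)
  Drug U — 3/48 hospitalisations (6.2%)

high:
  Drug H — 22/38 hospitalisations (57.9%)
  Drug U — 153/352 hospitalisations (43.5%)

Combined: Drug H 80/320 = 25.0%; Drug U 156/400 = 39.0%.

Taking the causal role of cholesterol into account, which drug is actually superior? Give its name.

The distribution of cholesterol is itself part of what the drug does — it is an intermediate outcome. Holding it fixed would remove that part of the effect; the total effect is the pooled difference.
Pooled: Drug H 25.0% vs Drug U 39.0%; Drug H is lower overall.

Drug H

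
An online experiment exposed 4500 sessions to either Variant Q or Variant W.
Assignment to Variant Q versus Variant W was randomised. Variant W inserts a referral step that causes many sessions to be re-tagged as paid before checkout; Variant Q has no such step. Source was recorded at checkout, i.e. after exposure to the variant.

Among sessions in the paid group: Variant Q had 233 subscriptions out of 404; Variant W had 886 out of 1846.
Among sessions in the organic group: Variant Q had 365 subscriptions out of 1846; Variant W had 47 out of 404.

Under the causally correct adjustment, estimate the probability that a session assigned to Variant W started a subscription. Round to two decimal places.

0.41

Traffic source is downstream of the variant. One should not condition on a consequence of treatment, so the overall rates are the right comparison.
So P(outcome | do(Variant W)) is just the pooled rate for Variant W: 933/2250 = 0.415.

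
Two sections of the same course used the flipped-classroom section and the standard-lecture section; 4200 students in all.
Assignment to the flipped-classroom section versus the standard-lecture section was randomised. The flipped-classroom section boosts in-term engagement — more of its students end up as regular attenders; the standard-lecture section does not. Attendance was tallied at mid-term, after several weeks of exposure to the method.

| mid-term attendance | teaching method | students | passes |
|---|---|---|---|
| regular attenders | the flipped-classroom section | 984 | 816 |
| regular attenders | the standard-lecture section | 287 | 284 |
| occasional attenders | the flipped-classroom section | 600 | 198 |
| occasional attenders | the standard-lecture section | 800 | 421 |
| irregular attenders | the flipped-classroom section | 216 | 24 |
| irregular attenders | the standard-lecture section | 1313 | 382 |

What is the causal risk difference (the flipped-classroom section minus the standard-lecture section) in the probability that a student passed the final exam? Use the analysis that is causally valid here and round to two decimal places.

+0.12

the standard-lecture section is higher inside every mid-term attendance stratum but the flipped-classroom section is higher in aggregate. Whether to stratify depends on how mid-term attendance relates to the teaching method.
Mid-term attendance is recorded after the teaching method and is itself shifted by it — it sits on the causal path from teaching method to outcome. Conditioning on a mediator would strip out part of the effect we want; the pooled comparison gives the total causal effect.
The causal difference is the pooled difference: 0.577 − 0.453 = +0.124.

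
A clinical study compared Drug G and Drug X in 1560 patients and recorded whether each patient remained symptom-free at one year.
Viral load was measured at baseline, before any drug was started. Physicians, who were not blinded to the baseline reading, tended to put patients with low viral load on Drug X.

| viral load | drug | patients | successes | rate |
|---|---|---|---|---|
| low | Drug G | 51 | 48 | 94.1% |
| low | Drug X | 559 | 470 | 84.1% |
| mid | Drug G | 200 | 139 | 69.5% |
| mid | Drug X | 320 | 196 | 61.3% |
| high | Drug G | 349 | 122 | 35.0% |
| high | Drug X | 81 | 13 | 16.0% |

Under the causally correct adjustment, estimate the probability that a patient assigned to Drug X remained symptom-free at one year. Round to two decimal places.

0.58

The stratified and pooled comparisons disagree (Drug G wins within each viral load; Drug X wins overall), so the answer turns on the causal role of viral load.
Viral load is set before the drug has any effect — it is not caused by the drug — and it independently drives the outcome. That makes it a confounder, so the causal comparison is within viral load levels.
Standardising Drug X to the population viral load mix: 0.391·470/559 + 0.333·196/320 + 0.276·13/81 = 0.577.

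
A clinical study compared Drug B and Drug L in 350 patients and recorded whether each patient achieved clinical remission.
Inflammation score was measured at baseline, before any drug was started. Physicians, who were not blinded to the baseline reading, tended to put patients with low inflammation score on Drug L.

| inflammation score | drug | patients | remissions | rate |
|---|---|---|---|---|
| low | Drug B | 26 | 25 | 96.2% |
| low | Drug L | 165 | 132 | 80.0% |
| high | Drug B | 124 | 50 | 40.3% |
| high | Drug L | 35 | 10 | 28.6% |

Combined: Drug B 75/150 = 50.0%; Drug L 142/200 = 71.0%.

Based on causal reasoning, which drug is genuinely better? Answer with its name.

Drug B

Inflammation score differs across drugs for reasons unrelated to any effect of the drug itself, and it separately predicts the outcome — a classic confounder. We must compare within inflammation score levels.
Within each level — low: 96.2% vs 80.0%; high: 40.3% vs 28.6% — Drug B is higher every time.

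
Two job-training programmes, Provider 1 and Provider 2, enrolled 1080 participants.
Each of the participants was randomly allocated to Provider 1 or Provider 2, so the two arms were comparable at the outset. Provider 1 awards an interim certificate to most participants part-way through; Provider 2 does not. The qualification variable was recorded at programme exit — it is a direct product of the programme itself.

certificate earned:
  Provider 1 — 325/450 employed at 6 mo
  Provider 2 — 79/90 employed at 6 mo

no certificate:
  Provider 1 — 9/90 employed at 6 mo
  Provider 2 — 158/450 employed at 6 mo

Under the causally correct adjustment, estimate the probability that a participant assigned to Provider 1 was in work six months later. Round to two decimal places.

0.62

Provider 2 is higher inside every qualification attained during the programme stratum but Provider 1 is higher in aggregate. Whether to stratify depends on how qualification attained during the programme relates to the programme.
Stratifying would compare programmes among participants the programmes themselves sorted into qualification attained during the programme groups — a form of selection on an intermediate. The unconditioned pooled rates give the total causal effect.
So P(outcome | do(Provider 1)) is just the pooled rate for Provider 1: 334/540 = 0.619.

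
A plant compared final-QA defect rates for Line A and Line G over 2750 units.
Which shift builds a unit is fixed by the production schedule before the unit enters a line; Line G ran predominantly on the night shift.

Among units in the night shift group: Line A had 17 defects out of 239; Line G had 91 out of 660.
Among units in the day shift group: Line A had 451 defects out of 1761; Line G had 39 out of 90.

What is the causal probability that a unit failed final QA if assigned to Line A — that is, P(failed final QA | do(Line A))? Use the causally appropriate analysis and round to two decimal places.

The imbalance in shift arose from how units were allocated, not from anything the line did; and shift independently affects the outcome. The pooled gap is confounded — condition on shift.
Standardising Line A to the population shift mix: 0.327·17/239 + 0.673·451/1761 = 0.196.

0.20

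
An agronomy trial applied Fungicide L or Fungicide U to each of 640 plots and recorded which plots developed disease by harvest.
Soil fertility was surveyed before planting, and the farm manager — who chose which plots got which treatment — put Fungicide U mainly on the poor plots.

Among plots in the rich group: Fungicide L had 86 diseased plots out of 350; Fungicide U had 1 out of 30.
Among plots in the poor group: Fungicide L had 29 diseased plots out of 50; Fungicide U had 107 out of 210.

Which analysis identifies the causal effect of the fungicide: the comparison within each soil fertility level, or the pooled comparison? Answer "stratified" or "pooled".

stratified

Here soil fertility is a common cause — it drives both which fungicide a case falls under and the outcome. The crude comparison mixes populations; the stratum-specific rates are the causally relevant ones.
Within each level — rich: 24.6% vs 3.3%; poor: 58.0% vs 51.0% — Fungicide U is lower every time.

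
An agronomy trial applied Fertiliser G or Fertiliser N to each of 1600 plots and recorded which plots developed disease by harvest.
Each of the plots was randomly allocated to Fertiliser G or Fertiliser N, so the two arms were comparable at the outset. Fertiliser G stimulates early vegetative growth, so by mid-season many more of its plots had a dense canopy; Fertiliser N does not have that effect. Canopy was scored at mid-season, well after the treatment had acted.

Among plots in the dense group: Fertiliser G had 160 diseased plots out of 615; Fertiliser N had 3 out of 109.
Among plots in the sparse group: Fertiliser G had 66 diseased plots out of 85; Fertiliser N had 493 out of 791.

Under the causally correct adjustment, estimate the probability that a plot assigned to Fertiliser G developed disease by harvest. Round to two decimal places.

0.32

Mid-season canopy is downstream of the fertiliser. One should not condition on a consequence of treatment, so the overall rates are the right comparison.
So P(outcome | do(Fertiliser G)) is just the pooled rate for Fertiliser G: 226/700 = 0.323.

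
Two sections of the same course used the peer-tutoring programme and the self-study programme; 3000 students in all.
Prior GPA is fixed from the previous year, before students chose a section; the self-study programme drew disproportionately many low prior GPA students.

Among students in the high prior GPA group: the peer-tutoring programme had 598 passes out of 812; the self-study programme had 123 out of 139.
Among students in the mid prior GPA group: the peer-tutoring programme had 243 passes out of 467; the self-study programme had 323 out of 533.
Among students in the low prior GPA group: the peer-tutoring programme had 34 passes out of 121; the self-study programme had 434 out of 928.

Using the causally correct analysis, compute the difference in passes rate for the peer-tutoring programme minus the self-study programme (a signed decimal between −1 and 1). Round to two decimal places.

-0.14

The stratified and pooled comparisons disagree (the self-study programme wins within each prior GPA band; the peer-tutoring programme wins overall), so the answer turns on the causal role of prior GPA band.
Since prior GPA band is a pre-existing factor (not a product of the teaching method) and it affects the outcome on its own, it is a confounder. The stratified rates, not the pooled rate, identify the causal effect.
Adjusting over the population distribution of prior GPA band: 0.317·(0.736−0.885) + 0.333·(0.520−0.606) + 0.350·(0.281−0.468) = -0.141.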